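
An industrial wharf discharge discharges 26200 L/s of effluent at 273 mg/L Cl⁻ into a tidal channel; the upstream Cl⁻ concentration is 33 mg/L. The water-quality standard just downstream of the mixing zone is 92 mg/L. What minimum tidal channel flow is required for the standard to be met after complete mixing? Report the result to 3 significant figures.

80400 L/s

Set C_mix = 92: (Q·33.00 + 26200·273.0) / (Q + 26200) = 92
→ Q = 26200·(273.0 − 92)/(92 − 33.00) = 80380 L/s.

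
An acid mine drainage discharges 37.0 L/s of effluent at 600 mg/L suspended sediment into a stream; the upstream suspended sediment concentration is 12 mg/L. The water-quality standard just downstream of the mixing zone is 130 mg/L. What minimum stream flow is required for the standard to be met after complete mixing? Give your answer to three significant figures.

Set C_mix = 130: (Q·12.00 + 37.00·600.0) / (Q + 37.00) = 130
→ Q = 37.00·(600.0 − 130)/(130 − 12.00) = 147.4 L/s.

147 L/s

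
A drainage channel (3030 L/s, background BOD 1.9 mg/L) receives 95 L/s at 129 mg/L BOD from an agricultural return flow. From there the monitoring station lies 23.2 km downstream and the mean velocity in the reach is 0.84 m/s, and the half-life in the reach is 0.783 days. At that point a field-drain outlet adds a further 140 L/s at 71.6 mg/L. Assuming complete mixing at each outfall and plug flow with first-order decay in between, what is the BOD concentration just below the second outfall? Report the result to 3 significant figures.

7.23 mg/L

Conservation of mass: C = (3030·1.900 + 95.00·129.0) / 3125 = 18010/3125 = 5.764 mg/L; combined flow 3125 L/s.
Travel time t = 23.2·1000 / 0.84 = 27620 s = 7.672 h.
Half-life 0.783 d → k = ln 2 / 0.783 = 0.8852 d⁻¹.
Decay over the reach: 5.764·exp(−kt) = 5.764·0.7535 = 4.343 mg/L.
At the second outfall, C = (3125·4.343 + 140.0·71.60) / (3125 + 140.0) = 7.227 mg/L.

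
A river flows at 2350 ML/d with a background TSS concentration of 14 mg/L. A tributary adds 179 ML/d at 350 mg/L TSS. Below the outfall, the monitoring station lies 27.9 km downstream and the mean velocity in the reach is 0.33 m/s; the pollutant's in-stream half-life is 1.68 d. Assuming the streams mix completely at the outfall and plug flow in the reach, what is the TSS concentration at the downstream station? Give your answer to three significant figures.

After mixing, C = (2350·14.00 + 179.0·350.0) / 2529 = 95550/2529 = 37.78 mg/L.
Travel time t = 27.9·1000 / 0.33 = 84550 s = 23.48 h.
Half-life 1.68 d → k = ln 2 / 1.68 = 0.4126 d⁻¹.
Decay over the reach: 37.78·exp(−kt) = 37.78·0.6678 = 25.23 mg/L.

25.2 mg/L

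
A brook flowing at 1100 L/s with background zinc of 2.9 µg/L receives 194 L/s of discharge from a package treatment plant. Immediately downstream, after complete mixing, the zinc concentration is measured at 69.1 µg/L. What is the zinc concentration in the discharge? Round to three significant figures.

444 µg/L

Mass balance: 1100·2.900 + 194.0·Cₑ = 1294·69.10
→ Cₑ = (1294·69.10 − 1100·2.900) / 194.0 = 444.5 µg/L.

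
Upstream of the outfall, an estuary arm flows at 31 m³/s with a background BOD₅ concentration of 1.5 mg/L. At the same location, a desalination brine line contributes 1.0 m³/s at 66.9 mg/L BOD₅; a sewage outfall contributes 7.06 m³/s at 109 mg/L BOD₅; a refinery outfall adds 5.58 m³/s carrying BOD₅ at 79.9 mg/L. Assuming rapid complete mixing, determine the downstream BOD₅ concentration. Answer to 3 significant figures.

Mixed concentration C = ΣQC/ΣQ = (31.00·1.500 + 1.000·66.90 + 7.060·109.0 + 5.580·79.90) / 44.64 = 1329/44.64 = 29.77 mg/L.

29.8 mg/L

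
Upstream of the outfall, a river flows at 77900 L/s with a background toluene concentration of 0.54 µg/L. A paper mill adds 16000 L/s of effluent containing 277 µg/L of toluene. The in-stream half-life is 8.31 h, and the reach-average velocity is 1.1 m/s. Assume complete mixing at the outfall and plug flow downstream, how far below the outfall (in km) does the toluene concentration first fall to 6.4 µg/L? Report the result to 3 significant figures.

Mass balance: C = (77900·0.5400 + 16000·277.0) / 93900 = 4474000/93900 = 47.65 µg/L.
Half-life 8.31 h → k = ln 2 / 8.31 = 0.08341 h⁻¹ = 2.002 d⁻¹.
Set 47.65·exp(−k·t) = 6.4 → t = ln(47.65/6.4)/k = 86640 s = 24.07 h.
Distance = v·t = 1.1·86640 = 95310 m = 95.31 km.

95.3 km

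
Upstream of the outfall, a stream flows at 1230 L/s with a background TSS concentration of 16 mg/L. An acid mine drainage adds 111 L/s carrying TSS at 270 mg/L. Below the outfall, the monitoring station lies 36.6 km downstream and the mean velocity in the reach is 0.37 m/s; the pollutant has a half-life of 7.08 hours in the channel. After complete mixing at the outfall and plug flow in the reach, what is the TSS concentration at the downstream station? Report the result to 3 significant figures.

Mixed concentration C = ΣQC/ΣQ = (1230·16.00 + 111.0·270.0) / 1341 = 49650/1341 = 37.02 mg/L.
Travel time t = 36.6·1000 / 0.37 = 98920 s = 27.48 h.
Half-life 7.08 h → k = ln 2 / 7.08 = 0.09790 h⁻¹ = 2.350 d⁻¹.
First-order decay: C = 37.02·exp(−k·t) = 37.02·0.06787 = 2.513 mg/L.

2.51 mg/L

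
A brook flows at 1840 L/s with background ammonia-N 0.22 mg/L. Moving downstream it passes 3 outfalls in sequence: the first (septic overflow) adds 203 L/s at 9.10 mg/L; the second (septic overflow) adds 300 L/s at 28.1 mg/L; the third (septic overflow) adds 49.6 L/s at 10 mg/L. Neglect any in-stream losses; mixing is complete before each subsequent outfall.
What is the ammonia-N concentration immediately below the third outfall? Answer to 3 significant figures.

4.67 mg/L

Below outfall 1: Q → 2043 L/s, C = (1840·0.2200 + 203.0·9.100)/2043 = 1.102 mg/L.
Below outfall 2: Q → 2343 L/s, C = (2043·1.102 + 300.0·28.10)/2343 = 4.559 mg/L.
Below outfall 3: Q → 2393 L/s, C = (2343·4.559 + 49.60·10.00)/2393 = 4.672 mg/L.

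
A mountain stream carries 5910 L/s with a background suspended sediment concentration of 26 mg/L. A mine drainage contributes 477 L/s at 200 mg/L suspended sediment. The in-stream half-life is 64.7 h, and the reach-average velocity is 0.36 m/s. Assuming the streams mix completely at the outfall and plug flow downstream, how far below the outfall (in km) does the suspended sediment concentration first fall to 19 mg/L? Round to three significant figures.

87.0 km

Mixed concentration C = ΣQC/ΣQ = (5910·26.00 + 477.0·200.0) / 6387 = 249100/6387 = 38.99 mg/L.
Half-life 64.7 h → k = ln 2 / 64.7 = 0.01071 h⁻¹ = 0.2571 d⁻¹.
Set 38.99·exp(−k·t) = 19 → t = ln(38.99/19)/k = 241600 s = 67.11 h.
Distance = v·t = 0.36·241600 = 86980 m = 86.98 km.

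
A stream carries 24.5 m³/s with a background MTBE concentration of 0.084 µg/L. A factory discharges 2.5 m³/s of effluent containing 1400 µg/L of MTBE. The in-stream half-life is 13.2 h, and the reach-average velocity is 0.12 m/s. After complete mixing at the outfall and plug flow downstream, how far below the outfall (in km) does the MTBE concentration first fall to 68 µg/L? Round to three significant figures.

5.31 km

Flow-weighted average: C = (24.50·0.08400 + 2.500·1400) / 27.00 = 3502/27.00 = 129.7 µg/L.
Half-life 13.2 h → k = ln 2 / 13.2 = 0.05251 h⁻¹ = 1.260 d⁻¹.
Set 129.7·exp(−k·t) = 68 → t = ln(129.7/68)/k = 44270 s = 12.30 h.
Distance = v·t = 0.12·44270 = 5313 m = 5.313 km.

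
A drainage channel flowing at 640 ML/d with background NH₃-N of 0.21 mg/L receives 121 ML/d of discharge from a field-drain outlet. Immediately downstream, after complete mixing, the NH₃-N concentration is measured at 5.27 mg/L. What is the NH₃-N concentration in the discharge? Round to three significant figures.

32.0 mg/L

Mass balance: 640.0·0.2100 + 121.0·Cₑ = 761.0·5.270
→ Cₑ = (761.0·5.270 − 640.0·0.2100) / 121.0 = 32.03 mg/L.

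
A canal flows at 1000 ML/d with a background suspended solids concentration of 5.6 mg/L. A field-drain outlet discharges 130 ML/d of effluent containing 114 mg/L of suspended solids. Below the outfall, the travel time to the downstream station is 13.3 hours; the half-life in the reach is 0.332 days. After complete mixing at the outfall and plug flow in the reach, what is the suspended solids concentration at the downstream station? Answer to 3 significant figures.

5.68 mg/L

Mass balance: C = (1000·5.600 + 130.0·114.0) / 1130 = 20420/1130 = 18.07 mg/L.
Half-life 0.332 d → k = ln 2 / 0.332 = 2.088 d⁻¹.
First-order decay: C = 18.07·exp(−k·t) = 18.07·0.3144 = 5.682 mg/L.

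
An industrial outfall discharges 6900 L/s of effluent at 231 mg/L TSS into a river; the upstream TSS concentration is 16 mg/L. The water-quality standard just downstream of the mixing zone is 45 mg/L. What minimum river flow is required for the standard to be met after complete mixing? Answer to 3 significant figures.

Set C_mix = 45: (Q·16.00 + 6900·231.0) / (Q + 6900) = 45
→ Q = 6900·(231.0 − 45)/(45 − 16.00) = 44260 L/s.

44300 L/s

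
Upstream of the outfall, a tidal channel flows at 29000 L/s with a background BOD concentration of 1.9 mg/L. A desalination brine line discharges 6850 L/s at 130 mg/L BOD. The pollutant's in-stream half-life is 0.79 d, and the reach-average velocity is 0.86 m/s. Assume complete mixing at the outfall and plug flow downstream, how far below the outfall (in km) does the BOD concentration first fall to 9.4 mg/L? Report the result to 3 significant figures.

87.4 km

Mass balance: C = (29000·1.900 + 6850·130.0) / 35850 = 945600/35850 = 26.38 mg/L.
Half-life 0.79 d → k = ln 2 / 0.79 = 0.8774 d⁻¹.
Set 26.38·exp(−k·t) = 9.4 → t = ln(26.38/9.4)/k = 101600 s = 28.22 h.
Distance = v·t = 0.86·101600 = 87380 m = 87.38 km.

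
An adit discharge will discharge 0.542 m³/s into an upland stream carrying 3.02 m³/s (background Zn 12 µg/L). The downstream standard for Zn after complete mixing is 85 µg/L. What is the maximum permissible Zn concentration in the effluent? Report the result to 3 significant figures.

At the limit, (Qr·Cr + Qe·Cₑ)/(Qr + Qe) = 85:
Cₑ = (3.562·85 − 3.020·12.00) / 0.5420 = 491.8 µg/L.

492 µg/L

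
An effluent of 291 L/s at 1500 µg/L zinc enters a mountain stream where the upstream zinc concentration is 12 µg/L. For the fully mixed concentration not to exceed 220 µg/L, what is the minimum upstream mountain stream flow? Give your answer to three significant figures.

Set C_mix = 220: (Q·12.00 + 291.0·1500) / (Q + 291.0) = 220
→ Q = 291.0·(1500 − 220)/(220 − 12.00) = 1791 L/s.

1790 L/s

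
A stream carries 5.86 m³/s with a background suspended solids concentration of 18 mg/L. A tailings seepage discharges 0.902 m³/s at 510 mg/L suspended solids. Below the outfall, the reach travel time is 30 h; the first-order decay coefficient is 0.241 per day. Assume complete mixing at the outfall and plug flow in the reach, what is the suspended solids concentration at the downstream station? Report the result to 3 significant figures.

Mass balance: C = (5.860·18.00 + 0.9020·510.0) / 6.762 = 565.5/6.762 = 83.63 mg/L.
Applying C = C₀e^(−kt): 83.63 × 0.7399 = 61.88 mg/L.

61.9 mg/L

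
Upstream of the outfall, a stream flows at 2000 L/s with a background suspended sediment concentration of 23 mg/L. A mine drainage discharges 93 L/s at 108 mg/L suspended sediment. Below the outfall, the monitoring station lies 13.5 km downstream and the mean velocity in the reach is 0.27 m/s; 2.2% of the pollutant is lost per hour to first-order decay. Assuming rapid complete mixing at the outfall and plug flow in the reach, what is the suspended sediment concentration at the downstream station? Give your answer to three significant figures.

19.7 mg/L

Mixed concentration C = ΣQC/ΣQ = (2000·23.00 + 93.00·108.0) / 2093 = 56040/2093 = 26.78 mg/L.
Travel time t = 13.5·1000 / 0.27 = 50000 s = 13.89 h.
2.2%/h lost → k = −ln(1 − 0.022) = 0.02225 h⁻¹.
Applying C = C₀e^(−kt): 26.78 × 0.7342 = 19.66 mg/L.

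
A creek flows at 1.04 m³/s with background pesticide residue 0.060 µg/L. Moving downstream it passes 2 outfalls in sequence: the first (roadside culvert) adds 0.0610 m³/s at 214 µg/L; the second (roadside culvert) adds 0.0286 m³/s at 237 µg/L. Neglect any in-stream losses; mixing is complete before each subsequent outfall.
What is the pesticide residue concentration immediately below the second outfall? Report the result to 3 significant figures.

Outfall 1: combined Q = 1.101 m³/s; C = (1.040·0.06000 + 0.06100·214.0)/1.101 = 11.91 µg/L.
Outfall 2: combined Q = 1.130 m³/s; C = (1.101·11.91 + 0.02860·237.0)/1.130 = 17.61 µg/L.

17.6 µg/L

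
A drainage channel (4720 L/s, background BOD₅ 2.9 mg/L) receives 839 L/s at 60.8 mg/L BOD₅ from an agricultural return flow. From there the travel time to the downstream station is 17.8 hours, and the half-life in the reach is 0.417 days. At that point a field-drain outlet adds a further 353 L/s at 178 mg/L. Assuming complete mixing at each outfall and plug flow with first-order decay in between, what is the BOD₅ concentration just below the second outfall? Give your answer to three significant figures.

Mass balance: C = (4720·2.900 + 839.0·60.80) / 5559 = 64700/5559 = 11.64 mg/L; combined flow 5559 L/s.
Half-life 0.417 d → k = ln 2 / 0.417 = 1.662 d⁻¹.
First-order decay: C = 11.64·exp(−k·t) = 11.64·0.2915 = 3.392 mg/L.
Second outfall: C = (5559·3.392 + 353.0·178.0)/5912 = 13.82 mg/L.

13.8 mg/L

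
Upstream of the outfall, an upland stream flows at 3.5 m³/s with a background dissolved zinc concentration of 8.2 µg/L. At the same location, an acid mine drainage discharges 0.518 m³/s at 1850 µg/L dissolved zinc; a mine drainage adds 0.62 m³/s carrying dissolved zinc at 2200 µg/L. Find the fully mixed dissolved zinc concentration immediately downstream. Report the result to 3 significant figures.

507 µg/L

Mass balance: C = (3.500·8.200 + 0.5180·1850 + 0.6200·2200) / 4.638 = 2351/4.638 = 506.9 µg/L.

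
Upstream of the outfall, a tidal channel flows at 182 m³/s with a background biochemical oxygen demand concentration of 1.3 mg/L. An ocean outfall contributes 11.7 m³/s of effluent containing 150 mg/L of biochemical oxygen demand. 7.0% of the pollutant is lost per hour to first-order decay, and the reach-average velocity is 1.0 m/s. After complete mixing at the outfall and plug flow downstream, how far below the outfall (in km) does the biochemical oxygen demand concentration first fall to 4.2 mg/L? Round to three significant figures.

After mixing, C = (182.0·1.300 + 11.70·150.0) / 193.7 = 1992/193.7 = 10.28 mg/L.
7.0%/h lost → k = −ln(1 − 0.07) = 0.07257 h⁻¹.
Set 10.28·exp(−k·t) = 4.2 → t = ln(10.28/4.2)/k = 44410 s = 12.34 h.
Distance = v·t = 1.0·44410 = 44410 m = 44.41 km.

44.4 km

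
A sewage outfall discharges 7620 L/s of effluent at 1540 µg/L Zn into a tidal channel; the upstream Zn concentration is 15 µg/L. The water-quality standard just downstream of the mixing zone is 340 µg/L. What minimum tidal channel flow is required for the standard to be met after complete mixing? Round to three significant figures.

28100 L/s

Set C_mix = 340: (Q·15.00 + 7620·1540) / (Q + 7620) = 340
→ Q = 7620·(1540 − 340)/(340 − 15.00) = 28140 L/s.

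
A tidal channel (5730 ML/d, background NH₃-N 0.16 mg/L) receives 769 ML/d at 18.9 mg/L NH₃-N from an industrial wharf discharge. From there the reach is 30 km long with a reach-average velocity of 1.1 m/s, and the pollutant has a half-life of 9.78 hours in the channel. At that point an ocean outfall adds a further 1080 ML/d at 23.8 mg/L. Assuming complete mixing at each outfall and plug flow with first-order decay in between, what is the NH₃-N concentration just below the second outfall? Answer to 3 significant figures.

4.58 mg/L

After mixing, C = (5730·0.1600 + 769.0·18.90) / 6499 = 15450/6499 = 2.377 mg/L; combined flow 6499 ML/d.
Travel time t = 30·1000 / 1.1 = 27270 s = 7.576 h.
Half-life 9.78 h → k = ln 2 / 9.78 = 0.07087 h⁻¹ = 1.701 d⁻¹.
Decay over the reach: 2.377·exp(−kt) = 2.377·0.5845 = 1.390 mg/L.
Second outfall: C = (6499·1.390 + 1080·23.80)/7579 = 4.583 mg/L.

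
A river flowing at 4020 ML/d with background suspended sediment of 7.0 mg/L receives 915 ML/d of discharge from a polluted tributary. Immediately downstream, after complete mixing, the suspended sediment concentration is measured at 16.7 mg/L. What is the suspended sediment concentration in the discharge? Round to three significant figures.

Mass balance: 4020·7.000 + 915.0·Cₑ = 4935·16.70
→ Cₑ = (4935·16.70 − 4020·7.000) / 915.0 = 59.32 mg/L.

59.3 mg/L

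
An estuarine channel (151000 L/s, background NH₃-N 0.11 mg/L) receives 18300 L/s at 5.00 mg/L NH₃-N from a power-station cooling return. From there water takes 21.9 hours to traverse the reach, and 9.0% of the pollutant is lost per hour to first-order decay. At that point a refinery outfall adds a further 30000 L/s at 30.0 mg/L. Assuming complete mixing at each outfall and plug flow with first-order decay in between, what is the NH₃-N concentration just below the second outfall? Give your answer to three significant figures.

Mixed concentration C = ΣQC/ΣQ = (151000·0.1100 + 18300·5.000) / 169300 = 108100/169300 = 0.6386 mg/L; combined flow 169300 L/s.
9.0%/h lost → k = −ln(1 − 0.09) = 0.09431 h⁻¹.
After decay, C = 0.6386 × e^(−kt) = 0.6386 × 0.1268 = 0.08095 mg/L.
At the second outfall, C = (169300·0.08095 + 30000·30.00) / (169300 + 30000) = 4.585 mg/L.

4.58 mg/L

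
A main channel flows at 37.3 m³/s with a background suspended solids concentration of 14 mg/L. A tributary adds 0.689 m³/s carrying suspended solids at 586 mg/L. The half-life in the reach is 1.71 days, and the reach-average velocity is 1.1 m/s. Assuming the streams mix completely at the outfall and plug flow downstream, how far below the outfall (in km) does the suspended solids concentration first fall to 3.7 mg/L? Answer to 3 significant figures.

442 km

After mixing, C = (37.30·14.00 + 0.6890·586.0) / 37.99 = 926.0/37.99 = 24.37 mg/L.
Half-life 1.71 d → k = ln 2 / 1.71 = 0.4053 d⁻¹.
Set 24.37·exp(−k·t) = 3.7 → t = ln(24.37/3.7)/k = 401800 s = 111.6 h.
Distance = v·t = 1.1·401800 = 442000 m = 442.0 km.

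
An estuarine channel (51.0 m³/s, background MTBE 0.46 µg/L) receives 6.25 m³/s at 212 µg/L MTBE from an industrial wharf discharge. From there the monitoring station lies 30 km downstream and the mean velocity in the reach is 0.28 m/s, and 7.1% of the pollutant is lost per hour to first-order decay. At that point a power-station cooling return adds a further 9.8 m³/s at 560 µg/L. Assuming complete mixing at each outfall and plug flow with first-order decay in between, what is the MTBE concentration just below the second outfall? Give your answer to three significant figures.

84.1 µg/L

Mixed concentration C = ΣQC/ΣQ = (51.00·0.4600 + 6.250·212.0) / 57.25 = 1348/57.25 = 23.55 µg/L; combined flow 57.25 m³/s.
Travel time t = 30·1000 / 0.28 = 107100 s = 29.76 h.
7.1%/h lost → k = −ln(1 − 0.071) = 0.07365 h⁻¹.
Decay over the reach: 23.55·exp(−kt) = 23.55·0.1117 = 2.631 µg/L.
At the second outfall, C = (57.25·2.631 + 9.800·560.0) / (57.25 + 9.800) = 84.10 µg/L.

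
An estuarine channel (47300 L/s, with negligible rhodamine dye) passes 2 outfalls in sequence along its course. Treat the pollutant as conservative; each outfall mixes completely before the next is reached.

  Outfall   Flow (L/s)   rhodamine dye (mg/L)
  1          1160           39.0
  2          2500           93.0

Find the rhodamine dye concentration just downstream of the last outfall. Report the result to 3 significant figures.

Below outfall 1: Q → 48460 L/s, C = (47300·0 + 1160·39.00)/48460 = 0.9336 mg/L.
Below outfall 2: Q → 50960 L/s, C = (48460·0.9336 + 2500·93.00)/50960 = 5.450 mg/L.

5.45 mg/L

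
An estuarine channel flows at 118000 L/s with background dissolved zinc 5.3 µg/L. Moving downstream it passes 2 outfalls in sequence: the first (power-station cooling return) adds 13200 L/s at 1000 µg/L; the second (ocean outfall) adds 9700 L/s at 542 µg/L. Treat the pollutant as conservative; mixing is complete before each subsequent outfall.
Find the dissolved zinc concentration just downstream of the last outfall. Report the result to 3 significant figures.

135 µg/L

After outfall 1: Q = 118000 + 13200 = 131200 L/s; C = (118000·5.300 + 13200·1000)/131200 = 105.4 µg/L.
After outfall 2: Q = 131200 + 9700 = 140900 L/s; C = (131200·105.4 + 9700·542.0)/140900 = 135.4 µg/L.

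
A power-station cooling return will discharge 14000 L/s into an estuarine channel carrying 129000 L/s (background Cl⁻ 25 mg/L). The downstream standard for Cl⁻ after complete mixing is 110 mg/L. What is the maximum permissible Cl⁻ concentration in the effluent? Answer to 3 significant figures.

893 mg/L

At the limit, (Qr·Cr + Qe·Cₑ)/(Qr + Qe) = 110:
Cₑ = (143000·110 − 129000·25.00) / 14000 = 893.2 mg/L.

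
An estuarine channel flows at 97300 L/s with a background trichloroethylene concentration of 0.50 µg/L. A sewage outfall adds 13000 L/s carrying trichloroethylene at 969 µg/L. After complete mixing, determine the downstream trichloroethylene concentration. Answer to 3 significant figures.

After mixing, C = (97300·0.5000 + 13000·969.0) / 110300 = 12650000/110300 = 114.6 µg/L.

115 µg/L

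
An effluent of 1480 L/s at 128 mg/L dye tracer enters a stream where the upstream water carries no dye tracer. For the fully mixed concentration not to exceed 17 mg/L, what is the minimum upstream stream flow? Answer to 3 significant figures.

9660 L/s

Set C_mix = 17: (Q·0 + 1480·128.0) / (Q + 1480) = 17
→ Q = 1480·(128.0 − 17)/(17 − 0) = 9664 L/s.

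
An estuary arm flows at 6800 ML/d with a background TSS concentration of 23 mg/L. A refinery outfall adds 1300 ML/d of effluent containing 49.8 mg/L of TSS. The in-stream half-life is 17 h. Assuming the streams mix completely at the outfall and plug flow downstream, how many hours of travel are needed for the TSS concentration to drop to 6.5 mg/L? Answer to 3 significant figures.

35.2 h

Mass balance: C = (6800·23.00 + 1300·49.80) / 8100 = 221100/8100 = 27.30 mg/L.
Half-life 17 h → k = ln 2 / 17 = 0.04077 h⁻¹ = 0.9786 d⁻¹.
27.30·exp(−k·t) = 6.5 → t = ln(27.30/6.5)/k = 126700 s = 35.20 h.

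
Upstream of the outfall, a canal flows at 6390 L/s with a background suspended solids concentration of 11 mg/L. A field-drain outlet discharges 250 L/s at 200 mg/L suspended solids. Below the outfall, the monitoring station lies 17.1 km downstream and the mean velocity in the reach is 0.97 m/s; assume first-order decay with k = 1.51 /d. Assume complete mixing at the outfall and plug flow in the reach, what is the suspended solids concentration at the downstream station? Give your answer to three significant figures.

13.3 mg/L

Conservation of mass: C = (6390·11.00 + 250.0·200.0) / 6640 = 120300/6640 = 18.12 mg/L.
Travel time t = 17.1·1000 / 0.97 = 17630 s = 4.897 h.
Applying C = C₀e^(−kt): 18.12 × 0.7348 = 13.31 mg/L.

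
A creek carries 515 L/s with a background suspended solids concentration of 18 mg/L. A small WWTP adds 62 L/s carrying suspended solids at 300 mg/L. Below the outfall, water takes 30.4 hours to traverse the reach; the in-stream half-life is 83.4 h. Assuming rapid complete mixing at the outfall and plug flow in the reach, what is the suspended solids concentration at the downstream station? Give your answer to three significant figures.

Flow-weighted average: C = (515.0·18.00 + 62.00·300.0) / 577.0 = 27870/577.0 = 48.30 mg/L.
Half-life 83.4 h → k = ln 2 / 83.4 = 0.008311 h⁻¹ = 0.1995 d⁻¹.
Decay over the reach: 48.30·exp(−kt) = 48.30·0.7767 = 37.52 mg/L.

37.5 mg/L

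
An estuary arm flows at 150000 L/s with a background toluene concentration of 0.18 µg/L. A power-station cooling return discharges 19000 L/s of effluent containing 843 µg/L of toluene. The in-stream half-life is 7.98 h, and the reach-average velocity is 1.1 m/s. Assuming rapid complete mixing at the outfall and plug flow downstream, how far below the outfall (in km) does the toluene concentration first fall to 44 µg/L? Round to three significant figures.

35.1 km

After mixing, C = (150000·0.1800 + 19000·843.0) / 169000 = 16040000/169000 = 94.93 µg/L.
Half-life 7.98 h → k = ln 2 / 7.98 = 0.08686 h⁻¹ = 2.085 d⁻¹.
Set 94.93·exp(−k·t) = 44 → t = ln(94.93/44)/k = 31870 s = 8.853 h.
Distance = v·t = 1.1·31870 = 35060 m = 35.06 km.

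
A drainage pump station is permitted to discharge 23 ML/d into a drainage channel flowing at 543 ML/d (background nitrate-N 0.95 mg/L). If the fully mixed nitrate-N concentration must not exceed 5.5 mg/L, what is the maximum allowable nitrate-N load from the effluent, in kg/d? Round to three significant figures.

Mass balance at the limit: 543.0·0.9500 + 23.00·Cₑ = 566.0·5.5 → Cₑ = 112.9 mg/L.
23.00 ML/d = 0.2662 m³/s. Load = 0.2662 m³/s × 112.9 g/m³ × 86 400 s/d = 2597 kg/d.

2600 kg/d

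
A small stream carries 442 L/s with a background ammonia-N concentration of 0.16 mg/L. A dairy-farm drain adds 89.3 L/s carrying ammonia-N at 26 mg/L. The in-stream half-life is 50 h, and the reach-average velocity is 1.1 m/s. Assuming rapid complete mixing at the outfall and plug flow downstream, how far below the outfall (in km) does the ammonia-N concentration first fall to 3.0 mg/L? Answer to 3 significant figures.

116 km

Mass balance: C = (442.0·0.1600 + 89.30·26.00) / 531.3 = 2393/531.3 = 4.503 mg/L.
Half-life 50 h → k = ln 2 / 50 = 0.01386 h⁻¹ = 0.3327 d⁻¹.
Set 4.503·exp(−k·t) = 3.0 → t = ln(4.503/3.0)/k = 105500 s = 29.30 h.
Distance = v·t = 1.1·105500 = 116000 m = 116.0 km.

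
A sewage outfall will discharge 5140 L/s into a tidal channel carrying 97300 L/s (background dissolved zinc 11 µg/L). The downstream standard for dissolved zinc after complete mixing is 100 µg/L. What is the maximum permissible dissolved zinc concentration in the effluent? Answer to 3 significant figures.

At the limit, (Qr·Cr + Qe·Cₑ)/(Qr + Qe) = 100:
Cₑ = (102400·100 − 97300·11.00) / 5140 = 1785 µg/L.

1780 µg/L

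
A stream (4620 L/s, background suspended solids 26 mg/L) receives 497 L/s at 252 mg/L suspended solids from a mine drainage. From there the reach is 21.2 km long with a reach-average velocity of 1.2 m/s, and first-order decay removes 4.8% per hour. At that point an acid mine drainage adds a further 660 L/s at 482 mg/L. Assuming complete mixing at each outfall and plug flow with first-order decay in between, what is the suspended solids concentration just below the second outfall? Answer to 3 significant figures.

88.4 mg/L

Mixed concentration C = ΣQC/ΣQ = (4620·26.00 + 497.0·252.0) / 5117 = 245400/5117 = 47.95 mg/L; combined flow 5117 L/s.
Travel time t = 21.2·1000 / 1.2 = 17670 s = 4.907 h.
4.8%/h lost → k = −ln(1 − 0.048) = 0.04919 h⁻¹.
Decay over the reach: 47.95·exp(−kt) = 47.95·0.7855 = 37.67 mg/L.
Second outfall: C = (5117·37.67 + 660.0·482.0)/5777 = 88.43 mg/L.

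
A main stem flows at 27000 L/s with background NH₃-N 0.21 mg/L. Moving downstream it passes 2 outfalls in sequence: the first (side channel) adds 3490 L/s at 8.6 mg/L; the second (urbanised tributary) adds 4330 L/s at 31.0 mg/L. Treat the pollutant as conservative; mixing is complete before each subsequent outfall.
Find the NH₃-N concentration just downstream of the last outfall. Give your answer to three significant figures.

After outfall 1: Q = 27000 + 3490 = 30490 L/s; C = (27000·0.2100 + 3490·8.600)/30490 = 1.170 mg/L.
After outfall 2: Q = 30490 + 4330 = 34820 L/s; C = (30490·1.170 + 4330·31.00)/34820 = 4.880 mg/L.

4.88 mg/L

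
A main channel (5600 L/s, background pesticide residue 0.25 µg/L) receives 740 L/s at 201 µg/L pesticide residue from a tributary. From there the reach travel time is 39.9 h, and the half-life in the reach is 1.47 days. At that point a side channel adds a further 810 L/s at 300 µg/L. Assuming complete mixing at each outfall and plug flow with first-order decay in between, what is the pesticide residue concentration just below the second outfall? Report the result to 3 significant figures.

43.6 µg/L

After mixing, C = (5600·0.2500 + 740.0·201.0) / 6340 = 150100/6340 = 23.68 µg/L; combined flow 6340 L/s.
Half-life 1.47 d → k = ln 2 / 1.47 = 0.4715 d⁻¹.
Decay over the reach: 23.68·exp(−kt) = 23.68·0.4566 = 10.81 µg/L.
At the second outfall, C = (6340·10.81 + 810.0·300.0) / (6340 + 810.0) = 43.57 µg/L.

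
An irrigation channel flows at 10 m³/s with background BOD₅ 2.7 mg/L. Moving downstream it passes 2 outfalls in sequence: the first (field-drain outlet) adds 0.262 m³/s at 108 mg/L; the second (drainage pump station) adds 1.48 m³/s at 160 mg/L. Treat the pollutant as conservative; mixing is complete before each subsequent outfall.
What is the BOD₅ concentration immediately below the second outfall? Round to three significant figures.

Below outfall 1: Q → 10.26 m³/s, C = (10.00·2.700 + 0.2620·108.0)/10.26 = 5.388 mg/L.
Below outfall 2: Q → 11.74 m³/s, C = (10.26·5.388 + 1.480·160.0)/11.74 = 24.88 mg/L.

24.9 mg/L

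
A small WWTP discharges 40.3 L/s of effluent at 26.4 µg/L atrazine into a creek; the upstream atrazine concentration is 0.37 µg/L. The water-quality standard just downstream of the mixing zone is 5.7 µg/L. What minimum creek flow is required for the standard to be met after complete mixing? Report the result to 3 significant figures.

Set C_mix = 5.7: (Q·0.3700 + 40.30·26.40) / (Q + 40.30) = 5.7
→ Q = 40.30·(26.40 − 5.7)/(5.7 − 0.3700) = 156.5 L/s.

157 L/s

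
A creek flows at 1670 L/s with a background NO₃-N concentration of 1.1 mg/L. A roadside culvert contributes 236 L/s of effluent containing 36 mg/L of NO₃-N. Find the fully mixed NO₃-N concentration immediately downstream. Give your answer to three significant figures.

After mixing, C = (1670·1.100 + 236.0·36.00) / 1906 = 10330/1906 = 5.421 mg/L.

5.42 mg/L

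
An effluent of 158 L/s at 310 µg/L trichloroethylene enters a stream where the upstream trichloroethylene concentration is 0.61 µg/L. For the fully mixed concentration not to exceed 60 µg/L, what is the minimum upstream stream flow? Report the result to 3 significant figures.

Set C_mix = 60: (Q·0.6100 + 158.0·310.0) / (Q + 158.0) = 60
→ Q = 158.0·(310.0 − 60)/(60 − 0.6100) = 665.1 L/s.

665 L/s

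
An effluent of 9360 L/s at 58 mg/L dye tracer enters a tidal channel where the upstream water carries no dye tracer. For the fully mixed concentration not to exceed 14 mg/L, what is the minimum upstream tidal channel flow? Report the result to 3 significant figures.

Set C_mix = 14: (Q·0 + 9360·58.00) / (Q + 9360) = 14
→ Q = 9360·(58.00 − 14)/(14 − 0) = 29420 L/s.

29400 L/s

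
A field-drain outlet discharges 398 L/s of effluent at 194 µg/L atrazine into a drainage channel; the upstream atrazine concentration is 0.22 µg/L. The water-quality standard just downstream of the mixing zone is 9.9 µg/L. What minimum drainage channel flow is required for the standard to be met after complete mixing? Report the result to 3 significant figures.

Set C_mix = 9.9: (Q·0.2200 + 398.0·194.0) / (Q + 398.0) = 9.9
→ Q = 398.0·(194.0 − 9.9)/(9.9 − 0.2200) = 7569 L/s.

7570 L/s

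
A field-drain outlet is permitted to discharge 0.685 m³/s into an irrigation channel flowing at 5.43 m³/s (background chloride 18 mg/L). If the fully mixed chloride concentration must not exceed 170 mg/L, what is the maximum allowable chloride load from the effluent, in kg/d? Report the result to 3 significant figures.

Mass balance at the limit: 5.430·18.00 + 0.6850·Cₑ = 6.115·170 → Cₑ = 1375 mg/L.
Load = 0.6850 m³/s × 1375 g/m³ × 86 400 s/d = 81370 kg/d.

81400 kg/d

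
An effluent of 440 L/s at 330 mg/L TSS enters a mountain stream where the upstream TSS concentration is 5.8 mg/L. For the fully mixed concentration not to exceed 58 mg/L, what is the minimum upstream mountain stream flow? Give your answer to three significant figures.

Set C_mix = 58: (Q·5.800 + 440.0·330.0) / (Q + 440.0) = 58
→ Q = 440.0·(330.0 − 58)/(58 − 5.800) = 2293 L/s.

2290 L/s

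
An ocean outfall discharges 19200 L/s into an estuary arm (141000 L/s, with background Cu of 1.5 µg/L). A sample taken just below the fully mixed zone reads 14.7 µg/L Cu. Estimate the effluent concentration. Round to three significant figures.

112 µg/L

Mass balance: 141000·1.500 + 19200·Cₑ = 160200·14.70
→ Cₑ = (160200·14.70 − 141000·1.500) / 19200 = 111.6 µg/L.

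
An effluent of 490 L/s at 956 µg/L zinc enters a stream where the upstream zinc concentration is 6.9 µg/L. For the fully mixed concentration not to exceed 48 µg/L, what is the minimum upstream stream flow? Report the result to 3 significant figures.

10800 L/s

Set C_mix = 48: (Q·6.900 + 490.0·956.0) / (Q + 490.0) = 48
→ Q = 490.0·(956.0 − 48)/(48 − 6.900) = 10830 L/s.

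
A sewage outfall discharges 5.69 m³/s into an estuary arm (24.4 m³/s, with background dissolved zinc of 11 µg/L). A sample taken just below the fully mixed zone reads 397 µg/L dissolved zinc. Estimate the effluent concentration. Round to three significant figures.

2050 µg/L

Mass balance: 24.40·11.00 + 5.690·Cₑ = 30.09·397.0
→ Cₑ = (30.09·397.0 − 24.40·11.00) / 5.690 = 2052 µg/L.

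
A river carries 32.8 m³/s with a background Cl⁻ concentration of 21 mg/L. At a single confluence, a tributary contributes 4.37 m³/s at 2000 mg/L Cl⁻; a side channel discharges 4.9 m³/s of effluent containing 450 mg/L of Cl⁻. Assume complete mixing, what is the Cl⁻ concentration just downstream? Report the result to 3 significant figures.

277 mg/L

Mass balance: C = (32.80·21.00 + 4.370·2000 + 4.900·450.0) / 42.07 = 11630/42.07 = 276.5 mg/L.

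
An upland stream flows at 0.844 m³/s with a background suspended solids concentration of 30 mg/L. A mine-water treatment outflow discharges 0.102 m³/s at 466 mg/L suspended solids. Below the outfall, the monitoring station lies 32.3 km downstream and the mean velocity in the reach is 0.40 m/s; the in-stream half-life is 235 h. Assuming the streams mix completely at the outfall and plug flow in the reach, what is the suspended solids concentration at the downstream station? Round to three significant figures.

After mixing, C = (0.8440·30.00 + 0.1020·466.0) / 0.9460 = 72.85/0.9460 = 77.01 mg/L.
Travel time t = 32.3·1000 / 0.40 = 80750 s = 22.43 h.
Half-life 235 h → k = ln 2 / 235 = 0.002950 h⁻¹ = 0.07079 d⁻¹.
First-order decay: C = 77.01·exp(−k·t) = 77.01·0.9360 = 72.08 mg/L.

72.1 mg/L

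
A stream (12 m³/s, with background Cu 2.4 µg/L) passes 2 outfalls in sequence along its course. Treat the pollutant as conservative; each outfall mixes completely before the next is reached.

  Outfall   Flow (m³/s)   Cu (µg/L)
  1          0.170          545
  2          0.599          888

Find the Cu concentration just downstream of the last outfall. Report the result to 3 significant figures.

Outfall 1: combined Q = 12.17 m³/s; C = (12.00·2.400 + 0.1700·545.0)/12.17 = 9.979 µg/L.
Outfall 2: combined Q = 12.77 m³/s; C = (12.17·9.979 + 0.5990·888.0)/12.77 = 51.17 µg/L.

51.2 µg/L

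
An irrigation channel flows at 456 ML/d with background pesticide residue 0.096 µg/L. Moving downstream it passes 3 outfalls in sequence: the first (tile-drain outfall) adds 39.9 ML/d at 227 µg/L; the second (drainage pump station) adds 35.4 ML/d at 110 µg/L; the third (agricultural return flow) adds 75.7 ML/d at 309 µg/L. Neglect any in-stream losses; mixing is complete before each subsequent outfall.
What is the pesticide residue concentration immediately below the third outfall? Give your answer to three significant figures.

59.9 µg/L

Outfall 1: combined Q = 495.9 ML/d; C = (456.0·0.09600 + 39.90·227.0)/495.9 = 18.35 µg/L.
Outfall 2: combined Q = 531.3 ML/d; C = (495.9·18.35 + 35.40·110.0)/531.3 = 24.46 µg/L.
Outfall 3: combined Q = 607.0 ML/d; C = (531.3·24.46 + 75.70·309.0)/607.0 = 59.94 µg/L.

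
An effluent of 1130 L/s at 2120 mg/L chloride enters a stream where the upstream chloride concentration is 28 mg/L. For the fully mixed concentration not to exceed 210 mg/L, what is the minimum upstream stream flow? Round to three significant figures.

Set C_mix = 210: (Q·28.00 + 1130·2120) / (Q + 1130) = 210
→ Q = 1130·(2120 − 210)/(210 − 28.00) = 11860 L/s.

11900 L/s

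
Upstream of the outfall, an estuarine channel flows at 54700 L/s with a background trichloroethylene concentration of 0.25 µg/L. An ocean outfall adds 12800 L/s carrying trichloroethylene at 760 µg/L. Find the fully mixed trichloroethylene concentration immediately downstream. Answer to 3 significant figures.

Flow-weighted average: C = (54700·0.2500 + 12800·760.0) / 67500 = 9742000/67500 = 144.3 µg/L.

144 µg/L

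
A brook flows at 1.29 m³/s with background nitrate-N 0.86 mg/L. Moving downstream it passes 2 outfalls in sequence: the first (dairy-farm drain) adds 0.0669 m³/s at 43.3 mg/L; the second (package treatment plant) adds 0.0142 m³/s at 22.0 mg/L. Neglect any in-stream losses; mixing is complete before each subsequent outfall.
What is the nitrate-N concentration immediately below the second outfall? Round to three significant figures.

3.15 mg/L

Below outfall 1: Q → 1.357 m³/s, C = (1.290·0.8600 + 0.06690·43.30)/1.357 = 2.952 mg/L.
Below outfall 2: Q → 1.371 m³/s, C = (1.357·2.952 + 0.01420·22.00)/1.371 = 3.150 mg/L.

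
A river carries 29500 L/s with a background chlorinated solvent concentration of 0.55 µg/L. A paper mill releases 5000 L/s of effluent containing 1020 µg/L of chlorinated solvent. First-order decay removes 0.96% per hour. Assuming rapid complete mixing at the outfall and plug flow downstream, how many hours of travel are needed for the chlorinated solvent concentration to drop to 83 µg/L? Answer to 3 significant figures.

60.2 h

Conservation of mass: C = (29500·0.5500 + 5000·1020) / 34500 = 5116000/34500 = 148.3 µg/L.
0.96%/h lost → k = −ln(1 − 0.0096) = 0.009646 h⁻¹.
148.3·exp(−k·t) = 83 → t = ln(148.3/83)/k = 216600 s = 60.16 h.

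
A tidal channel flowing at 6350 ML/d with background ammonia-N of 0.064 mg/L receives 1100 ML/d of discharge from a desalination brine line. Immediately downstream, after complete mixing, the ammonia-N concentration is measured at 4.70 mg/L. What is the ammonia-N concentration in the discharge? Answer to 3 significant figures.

Mass balance: 6350·0.06400 + 1100·Cₑ = 7450·4.700
→ Cₑ = (7450·4.700 − 6350·0.06400) / 1100 = 31.46 mg/L.

31.5 mg/L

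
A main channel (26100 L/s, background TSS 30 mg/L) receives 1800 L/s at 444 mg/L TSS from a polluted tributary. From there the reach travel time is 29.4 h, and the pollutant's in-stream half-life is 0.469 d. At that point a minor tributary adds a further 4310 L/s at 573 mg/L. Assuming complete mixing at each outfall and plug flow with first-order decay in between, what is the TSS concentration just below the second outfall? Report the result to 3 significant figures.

84.7 mg/L

After mixing, C = (26100·30.00 + 1800·444.0) / 27900 = 1582000/27900 = 56.71 mg/L; combined flow 27900 L/s.
Half-life 0.469 d → k = ln 2 / 0.469 = 1.478 d⁻¹.
Decay over the reach: 56.71·exp(−kt) = 56.71·0.1636 = 9.277 mg/L.
Second outfall: C = (27900·9.277 + 4310·573.0)/32210 = 84.71 mg/L.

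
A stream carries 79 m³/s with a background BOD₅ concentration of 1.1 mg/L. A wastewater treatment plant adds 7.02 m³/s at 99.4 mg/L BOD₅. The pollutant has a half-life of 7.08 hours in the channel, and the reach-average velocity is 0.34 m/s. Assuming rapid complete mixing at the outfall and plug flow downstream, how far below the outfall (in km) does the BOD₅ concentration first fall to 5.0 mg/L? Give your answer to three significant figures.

Flow-weighted average: C = (79.00·1.100 + 7.020·99.40) / 86.02 = 784.7/86.02 = 9.122 mg/L.
Half-life 7.08 h → k = ln 2 / 7.08 = 0.09790 h⁻¹ = 2.350 d⁻¹.
Set 9.122·exp(−k·t) = 5.0 → t = ln(9.122/5.0)/k = 22110 s = 6.142 h.
Distance = v·t = 0.34·22110 = 7517 m = 7.517 km.

7.52 km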